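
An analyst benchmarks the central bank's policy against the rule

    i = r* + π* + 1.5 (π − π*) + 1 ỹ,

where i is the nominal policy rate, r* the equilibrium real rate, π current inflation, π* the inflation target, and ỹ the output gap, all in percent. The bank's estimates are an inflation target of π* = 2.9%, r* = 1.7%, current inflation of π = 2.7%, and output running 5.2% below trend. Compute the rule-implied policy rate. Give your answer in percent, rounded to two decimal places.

Output 5.2% below potential → ỹ = -5.2.
i = 1.7 + 2.9 + 1.5 × (2.7 − 2.9) + 1 × (-5.2)
   = 1.7 + 2.9 − 0.3 − 5.2 = -0.90

-0.90%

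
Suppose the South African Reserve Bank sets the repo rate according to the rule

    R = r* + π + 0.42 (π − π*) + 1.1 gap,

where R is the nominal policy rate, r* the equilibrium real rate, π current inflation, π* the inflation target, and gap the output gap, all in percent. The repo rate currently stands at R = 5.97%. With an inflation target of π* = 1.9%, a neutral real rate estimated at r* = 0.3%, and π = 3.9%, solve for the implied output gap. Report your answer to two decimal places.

1.1 gap = 5.97 − 0.3 − 3.9 − 0.42 × (3.9 − 1.9) = 0.93
gap = 0.93 / 1.1 = 0.85

0.85%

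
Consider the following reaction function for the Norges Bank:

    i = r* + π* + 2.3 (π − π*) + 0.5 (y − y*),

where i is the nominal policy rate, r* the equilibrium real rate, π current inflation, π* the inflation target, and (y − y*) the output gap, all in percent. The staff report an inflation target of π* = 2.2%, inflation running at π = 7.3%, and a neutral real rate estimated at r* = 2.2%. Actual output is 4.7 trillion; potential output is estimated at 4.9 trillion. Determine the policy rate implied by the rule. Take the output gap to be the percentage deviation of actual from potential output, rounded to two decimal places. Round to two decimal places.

Output gap = 100 × (4.7 − 4.9) / 4.9 = -4.08%.
i = 2.20 + 2.20 + 2.3 × (7.30 − 2.20) + 0.5 × (-4.08)
   = 2.20 + 2.2 + 11.73 − 2.04 = 14.09

14.09%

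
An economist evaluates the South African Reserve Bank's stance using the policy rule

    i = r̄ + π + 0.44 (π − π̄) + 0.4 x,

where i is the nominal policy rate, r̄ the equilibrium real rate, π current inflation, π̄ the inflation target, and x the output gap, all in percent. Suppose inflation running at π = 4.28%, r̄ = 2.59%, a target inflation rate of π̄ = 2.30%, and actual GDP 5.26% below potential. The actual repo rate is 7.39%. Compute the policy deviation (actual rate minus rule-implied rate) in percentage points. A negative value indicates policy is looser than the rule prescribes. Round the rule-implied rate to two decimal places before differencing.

Output 5.26% below potential → x = -5.26.
i = 2.59 + 4.28 + 0.44 × (4.28 − 2.30) + 0.4 × (-5.26)
   = 2.59 + 4.28 + 0.8712 − 2.104 = 5.64
Deviation = 7.39 − 5.64 = 1.75 pp.

1.75 pp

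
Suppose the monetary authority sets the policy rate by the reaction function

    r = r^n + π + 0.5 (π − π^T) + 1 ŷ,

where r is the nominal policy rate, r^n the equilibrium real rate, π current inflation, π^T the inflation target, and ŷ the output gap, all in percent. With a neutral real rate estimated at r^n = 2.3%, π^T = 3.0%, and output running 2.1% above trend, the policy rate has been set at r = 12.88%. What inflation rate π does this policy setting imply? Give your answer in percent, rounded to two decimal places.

Output 2.1% above potential → ŷ = 2.1.
Collecting π: r = r^n + (1 + 0.5) π − 0.5 π^T + 1 ŷ
1.5 π = 12.88 − 2.3 + 0.5 × 3.0 − 1 × 2.1 = 9.98
π = 9.98 / 1.5 = 6.65

6.65%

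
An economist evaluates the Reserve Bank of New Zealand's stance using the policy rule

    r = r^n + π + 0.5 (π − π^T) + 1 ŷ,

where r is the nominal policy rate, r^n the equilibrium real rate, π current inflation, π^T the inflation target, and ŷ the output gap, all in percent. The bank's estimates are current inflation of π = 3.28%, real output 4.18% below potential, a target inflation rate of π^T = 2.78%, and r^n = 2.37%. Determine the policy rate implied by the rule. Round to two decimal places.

1.72%

Output 4.18% below potential → ŷ = -4.18.
r = 2.37 + 3.28 + 0.5 × (3.28 − 2.78) + 1 × (-4.18)
   = 2.37 + 3.28 + 0.25 − 4.18 = 1.72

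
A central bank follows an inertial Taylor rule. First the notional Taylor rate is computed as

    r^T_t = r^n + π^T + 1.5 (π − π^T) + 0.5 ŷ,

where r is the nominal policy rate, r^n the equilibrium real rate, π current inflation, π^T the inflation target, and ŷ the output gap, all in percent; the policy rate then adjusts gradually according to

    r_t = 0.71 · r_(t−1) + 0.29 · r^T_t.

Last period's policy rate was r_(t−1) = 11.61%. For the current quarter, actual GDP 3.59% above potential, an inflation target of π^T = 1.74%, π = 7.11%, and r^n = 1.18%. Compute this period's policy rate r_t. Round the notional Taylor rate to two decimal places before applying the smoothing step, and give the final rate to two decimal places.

11.95%

Output 3.59% above potential → ŷ = 3.59.
r^T_t = 1.18 + 1.74 + 1.5 × (7.11 − 1.74) + 0.5 × 3.59
   = 1.18 + 1.74 + 8.055 + 1.795 = 12.77
r_t = 0.71 × 11.61 + 0.29 × 12.77 = 8.2431 + 3.7033 = 11.95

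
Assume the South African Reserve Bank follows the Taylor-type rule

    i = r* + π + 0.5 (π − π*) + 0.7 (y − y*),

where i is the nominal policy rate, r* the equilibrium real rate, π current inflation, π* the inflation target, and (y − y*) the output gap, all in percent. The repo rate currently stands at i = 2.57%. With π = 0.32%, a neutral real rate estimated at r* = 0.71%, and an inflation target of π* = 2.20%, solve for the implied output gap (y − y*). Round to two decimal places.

3.54%

0.7 (y − y*) = 2.57 − 0.71 − 0.32 − 0.5 × (0.32 − 2.20) = 2.48
(y − y*) = 2.48 / 0.7 = 3.54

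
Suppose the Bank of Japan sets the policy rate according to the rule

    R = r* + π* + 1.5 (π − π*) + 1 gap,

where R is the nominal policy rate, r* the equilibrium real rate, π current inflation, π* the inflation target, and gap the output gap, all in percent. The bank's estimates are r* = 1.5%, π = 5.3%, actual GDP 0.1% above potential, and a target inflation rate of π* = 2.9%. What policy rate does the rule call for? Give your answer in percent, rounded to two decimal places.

8.10%

Output 0.1% above potential → gap = 0.1.
R = 1.5 + 2.9 + 1.5 × (5.3 − 2.9) + 1 × 0.1
   = 1.5 + 2.9 + 3.6 + 0.1 = 8.10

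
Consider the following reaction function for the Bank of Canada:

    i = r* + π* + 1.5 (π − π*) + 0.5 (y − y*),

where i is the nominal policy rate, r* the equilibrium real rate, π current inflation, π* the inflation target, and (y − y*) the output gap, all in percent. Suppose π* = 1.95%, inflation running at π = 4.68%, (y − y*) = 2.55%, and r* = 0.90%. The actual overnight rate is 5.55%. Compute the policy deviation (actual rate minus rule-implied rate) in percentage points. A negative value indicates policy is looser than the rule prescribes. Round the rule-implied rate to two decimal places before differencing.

-2.67 pp

i = 0.90 + 1.95 + 1.5 × (4.68 − 1.95) + 0.5 × 2.55
   = 0.90 + 1.95 + 4.095 + 1.275 = 8.22
Deviation = 5.55 − 8.22 = -2.67 pp.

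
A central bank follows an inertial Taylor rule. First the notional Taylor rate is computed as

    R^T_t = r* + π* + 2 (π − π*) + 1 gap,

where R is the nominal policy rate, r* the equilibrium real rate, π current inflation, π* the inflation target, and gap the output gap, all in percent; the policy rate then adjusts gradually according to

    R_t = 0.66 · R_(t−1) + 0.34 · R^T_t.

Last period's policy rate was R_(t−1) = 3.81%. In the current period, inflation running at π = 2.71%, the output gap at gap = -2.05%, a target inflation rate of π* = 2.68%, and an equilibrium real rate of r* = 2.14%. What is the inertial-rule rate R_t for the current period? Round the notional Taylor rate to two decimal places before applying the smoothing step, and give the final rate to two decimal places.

R^T_t = 2.14 + 2.68 + 2 × (2.71 − 2.68) + 1 × (-2.05)
   = 2.14 + 2.68 + 0.06 − 2.05 = 2.83
R_t = 0.66 × 3.81 + 0.34 × 2.83 = 2.5146 + 0.9622 = 3.48

3.48%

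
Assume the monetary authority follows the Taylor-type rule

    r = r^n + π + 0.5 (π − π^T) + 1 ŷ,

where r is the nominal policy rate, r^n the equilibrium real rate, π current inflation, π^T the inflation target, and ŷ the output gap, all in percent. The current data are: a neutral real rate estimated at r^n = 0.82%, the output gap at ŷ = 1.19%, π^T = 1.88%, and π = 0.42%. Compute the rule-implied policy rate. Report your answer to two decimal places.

r = 0.82 + 0.42 + 0.5 × (0.42 − 1.88) + 1 × 1.19
   = 0.82 + 0.42 − 0.73 + 1.19 = 1.70

1.70%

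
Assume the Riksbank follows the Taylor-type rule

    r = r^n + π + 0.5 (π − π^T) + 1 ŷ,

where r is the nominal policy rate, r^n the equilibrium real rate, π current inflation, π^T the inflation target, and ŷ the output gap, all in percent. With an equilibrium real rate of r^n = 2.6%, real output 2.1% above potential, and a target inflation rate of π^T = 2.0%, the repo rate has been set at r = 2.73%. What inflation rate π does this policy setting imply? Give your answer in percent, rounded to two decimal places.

-0.65%

Output 2.1% above potential → ŷ = 2.1.
Collecting π: r = r^n + (1 + 0.5) π − 0.5 π^T + 1 ŷ
1.5 π = 2.73 − 2.6 + 0.5 × 2.0 − 1 × 2.1 = -0.97
π = -0.97 / 1.5 = -0.65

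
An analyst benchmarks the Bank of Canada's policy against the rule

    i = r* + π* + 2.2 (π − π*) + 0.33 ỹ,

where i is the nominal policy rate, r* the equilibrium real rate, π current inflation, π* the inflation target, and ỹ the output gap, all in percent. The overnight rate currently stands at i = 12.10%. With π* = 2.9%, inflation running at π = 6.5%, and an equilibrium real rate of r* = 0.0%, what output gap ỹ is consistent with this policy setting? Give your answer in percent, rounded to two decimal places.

3.88%

0.33 ỹ = 12.10 − 0.0 − 2.9 − 2.2 × (6.5 − 2.9) = 1.28
ỹ = 1.28 / 0.33 = 3.88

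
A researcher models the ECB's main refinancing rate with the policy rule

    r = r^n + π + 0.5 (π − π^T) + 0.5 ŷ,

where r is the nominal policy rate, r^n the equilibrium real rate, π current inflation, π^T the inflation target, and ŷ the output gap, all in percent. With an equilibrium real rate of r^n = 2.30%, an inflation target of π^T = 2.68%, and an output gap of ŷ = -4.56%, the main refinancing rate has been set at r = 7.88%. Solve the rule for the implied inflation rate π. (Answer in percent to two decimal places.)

6.13%

Collecting π: r = r^n + (1 + 0.5) π − 0.5 π^T + 0.5 ŷ
1.5 π = 7.88 − 2.30 + 0.5 × 2.68 − 0.5 × (-4.56) = 9.2
π = 9.2 / 1.5 = 6.13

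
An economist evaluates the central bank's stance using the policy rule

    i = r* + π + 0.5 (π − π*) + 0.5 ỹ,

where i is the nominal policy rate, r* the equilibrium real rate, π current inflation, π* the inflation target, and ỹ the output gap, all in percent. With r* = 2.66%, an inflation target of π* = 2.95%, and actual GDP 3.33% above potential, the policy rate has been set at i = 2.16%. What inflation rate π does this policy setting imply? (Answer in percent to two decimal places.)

Output 3.33% above potential → ỹ = 3.33.
Collecting π: i = r* + (1 + 0.5) π − 0.5 π* + 0.5 ỹ
1.5 π = 2.16 − 2.66 + 0.5 × 2.95 − 0.5 × 3.33 = -0.69
π = -0.69 / 1.5 = -0.46

-0.46%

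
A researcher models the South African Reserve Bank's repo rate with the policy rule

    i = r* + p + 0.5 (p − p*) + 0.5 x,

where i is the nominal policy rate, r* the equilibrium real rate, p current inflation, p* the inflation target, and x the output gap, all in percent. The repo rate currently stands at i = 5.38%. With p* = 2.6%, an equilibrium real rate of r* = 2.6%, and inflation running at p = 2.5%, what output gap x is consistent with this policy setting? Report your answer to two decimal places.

0.5 x = 5.38 − 2.6 − 2.5 − 0.5 × (2.5 − 2.6) = 0.33
x = 0.33 / 0.5 = 0.66

0.66%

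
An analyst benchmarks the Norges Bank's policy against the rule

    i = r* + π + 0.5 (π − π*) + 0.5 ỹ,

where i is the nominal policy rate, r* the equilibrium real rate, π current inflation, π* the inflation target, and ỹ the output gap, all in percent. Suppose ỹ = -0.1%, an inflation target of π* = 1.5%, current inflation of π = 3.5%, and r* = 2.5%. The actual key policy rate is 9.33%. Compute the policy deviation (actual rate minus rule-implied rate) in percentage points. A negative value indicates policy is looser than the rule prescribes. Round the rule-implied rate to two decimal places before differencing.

2.38 pp

i = 2.5 + 3.5 + 0.5 × (3.5 − 1.5) + 0.5 × (-0.1)
   = 2.5 + 3.5 + 1 − 0.05 = 6.95
Deviation = 9.33 − 6.95 = 2.38 pp.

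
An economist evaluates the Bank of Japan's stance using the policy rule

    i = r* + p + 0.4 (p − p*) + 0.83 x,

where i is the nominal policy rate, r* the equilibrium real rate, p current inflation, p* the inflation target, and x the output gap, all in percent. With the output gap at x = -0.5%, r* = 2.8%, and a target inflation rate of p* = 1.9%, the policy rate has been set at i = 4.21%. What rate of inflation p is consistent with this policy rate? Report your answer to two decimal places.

1.85%

Collecting p: i = r* + (1 + 0.4) p − 0.4 p* + 0.83 x
1.4 p = 4.21 − 2.8 + 0.4 × 1.9 − 0.83 × (-0.5) = 2.585
p = 2.585 / 1.4 = 1.85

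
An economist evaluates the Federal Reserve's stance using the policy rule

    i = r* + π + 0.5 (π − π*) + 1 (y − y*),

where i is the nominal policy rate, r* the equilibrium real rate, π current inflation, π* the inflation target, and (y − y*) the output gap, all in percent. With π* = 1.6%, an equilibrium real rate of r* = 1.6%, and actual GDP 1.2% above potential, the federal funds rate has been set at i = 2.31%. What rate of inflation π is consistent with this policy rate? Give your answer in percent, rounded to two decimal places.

Output 1.2% above potential → (y − y*) = 1.2.
Collecting π: i = r* + (1 + 0.5) π − 0.5 π* + 1 (y − y*)
1.5 π = 2.31 − 1.6 + 0.5 × 1.6 − 1 × 1.2 = 0.31
π = 0.31 / 1.5 = 0.21

0.21%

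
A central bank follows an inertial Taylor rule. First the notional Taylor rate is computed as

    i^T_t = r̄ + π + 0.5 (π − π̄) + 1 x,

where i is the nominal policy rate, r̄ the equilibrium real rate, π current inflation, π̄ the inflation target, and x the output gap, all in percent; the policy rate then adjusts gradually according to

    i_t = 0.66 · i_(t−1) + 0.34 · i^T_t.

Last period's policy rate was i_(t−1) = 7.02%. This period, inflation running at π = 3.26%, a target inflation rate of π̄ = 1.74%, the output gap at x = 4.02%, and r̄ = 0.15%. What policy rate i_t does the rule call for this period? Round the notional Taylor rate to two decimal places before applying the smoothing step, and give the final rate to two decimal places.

7.42%

i^T_t = 0.15 + 3.26 + 0.5 × (3.26 − 1.74) + 1 × 4.02
   = 0.15 + 3.26 + 0.76 + 4.02 = 8.19
i_t = 0.66 × 7.02 + 0.34 × 8.19 = 4.6332 + 2.7846 = 7.42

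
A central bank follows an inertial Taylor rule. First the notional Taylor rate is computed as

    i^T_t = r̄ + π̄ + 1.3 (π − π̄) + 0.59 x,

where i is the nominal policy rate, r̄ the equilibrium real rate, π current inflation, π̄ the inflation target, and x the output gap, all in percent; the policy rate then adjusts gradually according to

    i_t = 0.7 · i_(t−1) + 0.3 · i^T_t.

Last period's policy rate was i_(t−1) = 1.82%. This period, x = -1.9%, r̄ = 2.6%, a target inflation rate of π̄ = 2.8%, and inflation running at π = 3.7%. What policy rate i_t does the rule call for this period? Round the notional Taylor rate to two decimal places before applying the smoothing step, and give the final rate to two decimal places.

i^T_t = 2.6 + 2.8 + 1.3 × (3.7 − 2.8) + 0.59 × (-1.9)
   = 2.6 + 2.8 + 1.17 − 1.121 = 5.45
i_t = 0.7 × 1.82 + 0.3 × 5.45 = 1.274 + 1.635 = 2.91

2.91%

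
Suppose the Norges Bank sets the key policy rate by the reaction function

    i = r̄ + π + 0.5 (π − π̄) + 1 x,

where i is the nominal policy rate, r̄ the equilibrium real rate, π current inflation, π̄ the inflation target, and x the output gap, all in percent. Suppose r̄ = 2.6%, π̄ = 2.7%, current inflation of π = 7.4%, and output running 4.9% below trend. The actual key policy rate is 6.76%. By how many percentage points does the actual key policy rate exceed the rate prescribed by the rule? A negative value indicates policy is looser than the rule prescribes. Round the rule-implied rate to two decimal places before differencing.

Output 4.9% below potential → x = -4.9.
i = 2.6 + 7.4 + 0.5 × (7.4 − 2.7) + 1 × (-4.9)
   = 2.6 + 7.4 + 2.35 − 4.9 = 7.45
Deviation = 6.76 − 7.45 = -0.69 pp.

-0.69 pp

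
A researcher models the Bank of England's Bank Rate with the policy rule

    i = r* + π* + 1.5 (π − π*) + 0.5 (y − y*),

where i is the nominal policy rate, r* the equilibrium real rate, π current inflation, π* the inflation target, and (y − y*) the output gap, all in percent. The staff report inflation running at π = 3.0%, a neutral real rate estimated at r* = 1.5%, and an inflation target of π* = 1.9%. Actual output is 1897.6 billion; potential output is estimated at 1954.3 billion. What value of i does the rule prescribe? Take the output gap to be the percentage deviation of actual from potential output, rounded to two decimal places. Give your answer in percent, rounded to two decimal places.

3.60%

Output gap = 100 × (1897.6 − 1954.3) / 1954.3 = -2.90%.
i = 1.50 + 1.90 + 1.5 × (3.00 − 1.90) + 0.5 × (-2.90)
   = 1.50 + 1.9 + 1.65 − 1.45 = 3.60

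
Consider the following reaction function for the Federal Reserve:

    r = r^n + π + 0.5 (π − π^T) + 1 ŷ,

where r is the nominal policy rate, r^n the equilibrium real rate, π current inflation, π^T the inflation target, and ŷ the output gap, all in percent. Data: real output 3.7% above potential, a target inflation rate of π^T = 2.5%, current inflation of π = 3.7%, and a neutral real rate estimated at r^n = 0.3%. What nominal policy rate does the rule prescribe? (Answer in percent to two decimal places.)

Output 3.7% above potential → ŷ = 3.7.
r = 0.3 + 3.7 + 0.5 × (3.7 − 2.5) + 1 × 3.7
   = 0.3 + 3.7 + 0.6 + 3.7 = 8.30

8.30%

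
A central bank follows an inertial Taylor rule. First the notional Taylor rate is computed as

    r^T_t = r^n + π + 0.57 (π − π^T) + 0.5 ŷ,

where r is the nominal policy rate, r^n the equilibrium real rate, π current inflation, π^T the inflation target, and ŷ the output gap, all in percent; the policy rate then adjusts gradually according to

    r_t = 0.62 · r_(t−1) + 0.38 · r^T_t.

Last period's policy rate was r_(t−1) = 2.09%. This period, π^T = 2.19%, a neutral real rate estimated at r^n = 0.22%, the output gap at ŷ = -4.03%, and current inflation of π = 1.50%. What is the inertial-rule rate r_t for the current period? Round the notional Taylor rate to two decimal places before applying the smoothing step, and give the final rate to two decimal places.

r^T_t = 0.22 + 1.50 + 0.57 × (1.50 − 2.19) + 0.5 × (-4.03)
   = 0.22 + 1.5 − 0.3933 − 2.015 = -0.69
r_t = 0.62 × 2.09 + 0.38 × (-0.69) = 1.2958 − 0.2622 = 1.03

1.03%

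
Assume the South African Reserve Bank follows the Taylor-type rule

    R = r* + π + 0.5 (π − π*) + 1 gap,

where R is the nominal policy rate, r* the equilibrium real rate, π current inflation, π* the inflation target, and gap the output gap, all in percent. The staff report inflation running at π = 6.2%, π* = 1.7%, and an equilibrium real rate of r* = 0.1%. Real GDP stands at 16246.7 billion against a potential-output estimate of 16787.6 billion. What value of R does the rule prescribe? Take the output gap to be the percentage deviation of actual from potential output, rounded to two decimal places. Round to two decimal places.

Output gap = 100 × (16246.7 − 16787.6) / 16787.6 = -3.22%.
R = 0.10 + 6.20 + 0.5 × (6.20 − 1.70) + 1 × (-3.22)
   = 0.10 + 6.2 + 2.25 − 3.22 = 5.33

5.33%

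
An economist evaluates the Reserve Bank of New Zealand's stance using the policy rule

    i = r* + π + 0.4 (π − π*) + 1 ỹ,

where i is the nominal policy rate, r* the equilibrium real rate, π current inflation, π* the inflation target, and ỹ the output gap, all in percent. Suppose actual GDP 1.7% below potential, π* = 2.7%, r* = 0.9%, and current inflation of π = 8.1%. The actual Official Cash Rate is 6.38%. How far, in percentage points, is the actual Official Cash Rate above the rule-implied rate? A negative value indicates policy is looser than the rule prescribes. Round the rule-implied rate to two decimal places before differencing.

-3.08 pp

Output 1.7% below potential → ỹ = -1.7.
i = 0.9 + 8.1 + 0.4 × (8.1 − 2.7) + 1 × (-1.7)
   = 0.9 + 8.1 + 2.16 − 1.7 = 9.46
Deviation = 6.38 − 9.46 = -3.08 pp.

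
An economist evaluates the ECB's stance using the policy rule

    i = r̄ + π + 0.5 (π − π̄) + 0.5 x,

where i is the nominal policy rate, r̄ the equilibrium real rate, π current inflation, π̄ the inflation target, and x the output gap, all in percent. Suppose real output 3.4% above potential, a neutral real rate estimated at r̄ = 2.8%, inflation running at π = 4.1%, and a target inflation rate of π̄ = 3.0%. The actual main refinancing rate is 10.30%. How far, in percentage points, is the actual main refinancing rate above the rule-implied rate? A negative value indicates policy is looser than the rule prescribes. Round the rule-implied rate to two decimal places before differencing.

1.15 pp

Output 3.4% above potential → x = 3.4.
i = 2.8 + 4.1 + 0.5 × (4.1 − 3.0) + 0.5 × 3.4
   = 2.8 + 4.1 + 0.55 + 1.7 = 9.15
Deviation = 10.30 − 9.15 = 1.15 pp.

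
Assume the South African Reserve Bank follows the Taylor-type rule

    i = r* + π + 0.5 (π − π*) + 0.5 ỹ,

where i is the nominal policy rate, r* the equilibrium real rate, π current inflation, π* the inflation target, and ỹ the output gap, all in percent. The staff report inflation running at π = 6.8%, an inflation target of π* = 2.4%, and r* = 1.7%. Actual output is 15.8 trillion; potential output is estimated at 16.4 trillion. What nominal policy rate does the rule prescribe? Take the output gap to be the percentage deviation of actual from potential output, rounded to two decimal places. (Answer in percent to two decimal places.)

Output gap = 100 × (15.8 − 16.4) / 16.4 = -3.66%.
i = 1.70 + 6.80 + 0.5 × (6.80 − 2.40) + 0.5 × (-3.66)
   = 1.70 + 6.8 + 2.2 − 1.83 = 8.87

8.87%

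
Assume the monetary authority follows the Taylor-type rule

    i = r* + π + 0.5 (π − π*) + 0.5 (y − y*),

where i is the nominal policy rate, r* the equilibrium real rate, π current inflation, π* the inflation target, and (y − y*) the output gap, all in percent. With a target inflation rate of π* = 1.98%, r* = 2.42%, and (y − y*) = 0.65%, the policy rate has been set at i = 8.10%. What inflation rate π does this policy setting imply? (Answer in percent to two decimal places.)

4.23%

Collecting π: i = r* + (1 + 0.5) π − 0.5 π* + 0.5 (y − y*)
1.5 π = 8.10 − 2.42 + 0.5 × 1.98 − 0.5 × 0.65 = 6.345
π = 6.345 / 1.5 = 4.23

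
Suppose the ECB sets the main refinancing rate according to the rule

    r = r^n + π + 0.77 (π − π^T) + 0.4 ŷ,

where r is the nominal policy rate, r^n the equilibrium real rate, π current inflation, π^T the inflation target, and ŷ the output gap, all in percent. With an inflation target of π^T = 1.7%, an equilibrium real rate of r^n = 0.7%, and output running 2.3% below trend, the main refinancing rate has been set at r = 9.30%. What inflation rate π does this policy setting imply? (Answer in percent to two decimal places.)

6.12%

Output 2.3% below potential → ŷ = -2.3.
Collecting π: r = r^n + (1 + 0.77) π − 0.77 π^T + 0.4 ŷ
1.77 π = 9.30 − 0.7 + 0.77 × 1.7 − 0.4 × (-2.3) = 10.829
π = 10.829 / 1.77 = 6.12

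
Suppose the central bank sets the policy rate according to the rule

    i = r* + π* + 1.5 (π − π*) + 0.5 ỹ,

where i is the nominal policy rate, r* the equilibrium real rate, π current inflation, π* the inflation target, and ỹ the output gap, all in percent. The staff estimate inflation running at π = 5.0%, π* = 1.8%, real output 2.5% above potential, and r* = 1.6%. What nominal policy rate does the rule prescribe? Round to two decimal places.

9.45%

Output 2.5% above potential → ỹ = 2.5.
i = 1.6 + 1.8 + 1.5 × (5.0 − 1.8) + 0.5 × 2.5
   = 1.6 + 1.8 + 4.8 + 1.25 = 9.45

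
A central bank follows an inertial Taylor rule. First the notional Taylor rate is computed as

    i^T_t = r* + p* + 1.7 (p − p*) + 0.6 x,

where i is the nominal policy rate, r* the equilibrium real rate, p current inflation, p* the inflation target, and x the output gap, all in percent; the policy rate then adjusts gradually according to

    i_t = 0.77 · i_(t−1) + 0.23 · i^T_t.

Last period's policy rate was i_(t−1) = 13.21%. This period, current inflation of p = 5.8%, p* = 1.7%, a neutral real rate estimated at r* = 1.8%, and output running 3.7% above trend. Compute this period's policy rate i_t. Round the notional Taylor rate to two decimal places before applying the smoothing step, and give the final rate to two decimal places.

Output 3.7% above potential → x = 3.7.
i^T_t = 1.8 + 1.7 + 1.7 × (5.8 − 1.7) + 0.6 × 3.7
   = 1.8 + 1.7 + 6.97 + 2.22 = 12.69
i_t = 0.77 × 13.21 + 0.23 × 12.69 = 10.1717 + 2.9187 = 13.09

13.09%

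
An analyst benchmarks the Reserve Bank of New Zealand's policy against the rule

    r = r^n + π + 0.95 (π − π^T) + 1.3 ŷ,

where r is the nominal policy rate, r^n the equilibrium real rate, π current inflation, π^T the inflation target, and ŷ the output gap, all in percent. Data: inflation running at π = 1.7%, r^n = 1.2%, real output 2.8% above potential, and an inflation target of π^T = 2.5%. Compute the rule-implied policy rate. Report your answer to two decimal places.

Output 2.8% above potential → ŷ = 2.8.
r = 1.2 + 1.7 + 0.95 × (1.7 − 2.5) + 1.3 × 2.8
   = 1.2 + 1.7 − 0.76 + 3.64 = 5.78

5.78%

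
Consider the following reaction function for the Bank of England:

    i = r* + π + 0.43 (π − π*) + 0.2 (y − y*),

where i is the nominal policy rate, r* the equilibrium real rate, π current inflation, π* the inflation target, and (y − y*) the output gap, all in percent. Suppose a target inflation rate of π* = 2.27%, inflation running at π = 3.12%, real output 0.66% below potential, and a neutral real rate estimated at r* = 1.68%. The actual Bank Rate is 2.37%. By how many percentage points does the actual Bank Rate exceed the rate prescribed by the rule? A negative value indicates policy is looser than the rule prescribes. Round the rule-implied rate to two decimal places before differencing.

-2.66 pp

Output 0.66% below potential → (y − y*) = -0.66.
i = 1.68 + 3.12 + 0.43 × (3.12 − 2.27) + 0.2 × (-0.66)
   = 1.68 + 3.12 + 0.3655 − 0.132 = 5.03
Deviation = 2.37 − 5.03 = -2.66 pp.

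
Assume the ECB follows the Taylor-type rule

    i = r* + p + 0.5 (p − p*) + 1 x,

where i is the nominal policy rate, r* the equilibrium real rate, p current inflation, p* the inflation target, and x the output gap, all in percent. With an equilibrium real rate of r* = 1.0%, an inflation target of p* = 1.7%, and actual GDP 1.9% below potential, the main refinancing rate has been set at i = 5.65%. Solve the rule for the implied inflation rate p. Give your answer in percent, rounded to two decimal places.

4.93%

Output 1.9% below potential → x = -1.9.
Collecting p: i = r* + (1 + 0.5) p − 0.5 p* + 1 x
1.5 p = 5.65 − 1.0 + 0.5 × 1.7 − 1 × (-1.9) = 7.4
p = 7.4 / 1.5 = 4.93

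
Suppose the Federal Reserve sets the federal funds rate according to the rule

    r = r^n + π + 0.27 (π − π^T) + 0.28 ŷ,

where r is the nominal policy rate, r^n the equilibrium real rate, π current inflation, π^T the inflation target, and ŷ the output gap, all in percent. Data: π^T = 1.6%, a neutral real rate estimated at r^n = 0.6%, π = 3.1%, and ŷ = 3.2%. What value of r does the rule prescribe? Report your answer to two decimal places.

5.00%

r = 0.6 + 3.1 + 0.27 × (3.1 − 1.6) + 0.28 × 3.2
   = 0.6 + 3.1 + 0.405 + 0.896 = 5.00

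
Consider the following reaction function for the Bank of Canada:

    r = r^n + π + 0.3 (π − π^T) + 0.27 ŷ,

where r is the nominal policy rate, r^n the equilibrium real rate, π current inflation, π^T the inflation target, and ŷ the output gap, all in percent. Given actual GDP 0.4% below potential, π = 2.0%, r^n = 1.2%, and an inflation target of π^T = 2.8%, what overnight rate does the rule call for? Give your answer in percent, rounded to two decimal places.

2.85%

Output 0.4% below potential → ŷ = -0.4.
r = 1.2 + 2.0 + 0.3 × (2.0 − 2.8) + 0.27 × (-0.4)
   = 1.2 + 2 − 0.24 − 0.108 = 2.85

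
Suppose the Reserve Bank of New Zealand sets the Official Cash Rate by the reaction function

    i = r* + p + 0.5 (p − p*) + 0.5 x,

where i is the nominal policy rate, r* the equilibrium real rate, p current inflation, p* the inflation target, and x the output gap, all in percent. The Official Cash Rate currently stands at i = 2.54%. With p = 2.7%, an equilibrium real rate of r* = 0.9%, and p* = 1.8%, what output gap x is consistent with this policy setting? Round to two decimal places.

0.5 x = 2.54 − 0.9 − 2.7 − 0.5 × (2.7 − 1.8) = -1.51
x = -1.51 / 0.5 = -3.02

-3.02%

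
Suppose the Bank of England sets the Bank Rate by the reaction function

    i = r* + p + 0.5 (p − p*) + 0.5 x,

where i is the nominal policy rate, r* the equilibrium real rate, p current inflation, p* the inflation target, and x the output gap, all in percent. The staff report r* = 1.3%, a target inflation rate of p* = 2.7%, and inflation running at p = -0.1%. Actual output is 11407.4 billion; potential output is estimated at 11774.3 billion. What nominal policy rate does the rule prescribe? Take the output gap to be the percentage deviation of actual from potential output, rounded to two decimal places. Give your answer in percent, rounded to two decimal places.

Output gap = 100 × (11407.4 − 11774.3) / 11774.3 = -3.12%.
i = 1.30 + (-0.10) + 0.5 × (-0.10 − 2.70) + 0.5 × (-3.12)
   = 1.30 − 0.1 − 1.4 − 1.56 = -1.76

-1.76%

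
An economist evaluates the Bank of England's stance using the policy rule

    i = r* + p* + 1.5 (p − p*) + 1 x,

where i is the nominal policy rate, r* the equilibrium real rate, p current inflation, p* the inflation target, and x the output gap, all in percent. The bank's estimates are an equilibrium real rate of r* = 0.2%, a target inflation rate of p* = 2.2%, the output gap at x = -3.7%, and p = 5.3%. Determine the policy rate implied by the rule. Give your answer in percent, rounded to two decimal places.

3.35%

i = 0.2 + 2.2 + 1.5 × (5.3 − 2.2) + 1 × (-3.7)
   = 0.2 + 2.2 + 4.65 − 3.7 = 3.35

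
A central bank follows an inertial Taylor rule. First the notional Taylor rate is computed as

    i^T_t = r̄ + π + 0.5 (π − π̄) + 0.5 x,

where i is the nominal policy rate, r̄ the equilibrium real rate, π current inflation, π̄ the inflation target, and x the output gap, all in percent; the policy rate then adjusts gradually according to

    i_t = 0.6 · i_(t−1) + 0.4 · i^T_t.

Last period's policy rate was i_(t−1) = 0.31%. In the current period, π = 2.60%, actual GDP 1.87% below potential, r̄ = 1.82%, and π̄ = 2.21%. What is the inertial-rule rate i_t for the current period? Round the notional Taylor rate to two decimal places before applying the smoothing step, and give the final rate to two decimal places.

Output 1.87% below potential → x = -1.87.
i^T_t = 1.82 + 2.60 + 0.5 × (2.60 − 2.21) + 0.5 × (-1.87)
   = 1.82 + 2.6 + 0.195 − 0.935 = 3.68
i_t = 0.6 × 0.31 + 0.4 × 3.68 = 0.186 + 1.472 = 1.66

1.66%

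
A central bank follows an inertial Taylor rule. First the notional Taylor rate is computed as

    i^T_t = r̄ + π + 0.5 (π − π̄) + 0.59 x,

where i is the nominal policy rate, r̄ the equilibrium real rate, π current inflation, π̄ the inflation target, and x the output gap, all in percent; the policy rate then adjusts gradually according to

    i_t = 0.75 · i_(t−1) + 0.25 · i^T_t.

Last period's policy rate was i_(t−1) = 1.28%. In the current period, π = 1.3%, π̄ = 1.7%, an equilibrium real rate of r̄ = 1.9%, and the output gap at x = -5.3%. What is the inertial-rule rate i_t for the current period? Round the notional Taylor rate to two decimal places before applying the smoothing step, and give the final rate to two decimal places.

i^T_t = 1.9 + 1.3 + 0.5 × (1.3 − 1.7) + 0.59 × (-5.3)
   = 1.9 + 1.3 − 0.2 − 3.127 = -0.13
i_t = 0.75 × 1.28 + 0.25 × (-0.13) = 0.96 − 0.0325 = 0.93

0.93%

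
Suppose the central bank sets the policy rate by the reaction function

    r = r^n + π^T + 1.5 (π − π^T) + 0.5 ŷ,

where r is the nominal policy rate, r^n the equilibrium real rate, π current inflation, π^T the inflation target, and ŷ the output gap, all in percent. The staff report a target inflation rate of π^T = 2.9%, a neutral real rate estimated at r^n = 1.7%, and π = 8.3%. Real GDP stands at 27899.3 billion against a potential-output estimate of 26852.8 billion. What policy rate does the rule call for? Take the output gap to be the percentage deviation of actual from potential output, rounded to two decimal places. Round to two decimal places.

Output gap = 100 × (27899.3 − 26852.8) / 26852.8 = 3.90%.
r = 1.70 + 2.90 + 1.5 × (8.30 − 2.90) + 0.5 × 3.90
   = 1.70 + 2.9 + 8.1 + 1.95 = 14.65

14.65%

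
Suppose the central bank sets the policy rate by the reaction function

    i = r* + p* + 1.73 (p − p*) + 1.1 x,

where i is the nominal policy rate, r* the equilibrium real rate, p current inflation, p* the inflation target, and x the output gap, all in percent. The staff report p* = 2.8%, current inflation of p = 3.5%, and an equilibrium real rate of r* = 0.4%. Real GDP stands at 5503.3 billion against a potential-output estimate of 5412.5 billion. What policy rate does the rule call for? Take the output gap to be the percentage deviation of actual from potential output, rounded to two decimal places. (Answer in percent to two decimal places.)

6.26%

Output gap = 100 × (5503.3 − 5412.5) / 5412.5 = 1.68%.
i = 0.40 + 2.80 + 1.73 × (3.50 − 2.80) + 1.1 × 1.68
   = 0.40 + 2.8 + 1.211 + 1.848 = 6.26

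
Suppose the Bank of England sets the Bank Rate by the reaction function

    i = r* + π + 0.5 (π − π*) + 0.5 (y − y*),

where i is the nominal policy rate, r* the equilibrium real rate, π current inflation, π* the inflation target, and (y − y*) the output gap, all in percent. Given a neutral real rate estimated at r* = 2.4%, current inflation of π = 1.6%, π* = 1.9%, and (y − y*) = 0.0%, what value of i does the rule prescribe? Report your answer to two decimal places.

i = 2.4 + 1.6 + 0.5 × (1.6 − 1.9) + 0.5 × 0.0
   = 2.4 + 1.6 − 0.15 + 0 = 3.85

3.85%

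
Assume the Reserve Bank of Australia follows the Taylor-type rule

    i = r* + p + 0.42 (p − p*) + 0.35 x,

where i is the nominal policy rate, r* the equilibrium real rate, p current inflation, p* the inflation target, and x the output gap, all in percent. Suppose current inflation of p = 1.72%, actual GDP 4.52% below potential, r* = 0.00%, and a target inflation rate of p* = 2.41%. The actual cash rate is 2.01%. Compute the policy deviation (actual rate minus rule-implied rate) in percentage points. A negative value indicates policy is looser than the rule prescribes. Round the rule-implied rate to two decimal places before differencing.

2.16 pp

Output 4.52% below potential → x = -4.52.
i = 0.00 + 1.72 + 0.42 × (1.72 − 2.41) + 0.35 × (-4.52)
   = 0.00 + 1.72 − 0.2898 − 1.582 = -0.15
Deviation = 2.01 − (-0.15) = 2.16 pp.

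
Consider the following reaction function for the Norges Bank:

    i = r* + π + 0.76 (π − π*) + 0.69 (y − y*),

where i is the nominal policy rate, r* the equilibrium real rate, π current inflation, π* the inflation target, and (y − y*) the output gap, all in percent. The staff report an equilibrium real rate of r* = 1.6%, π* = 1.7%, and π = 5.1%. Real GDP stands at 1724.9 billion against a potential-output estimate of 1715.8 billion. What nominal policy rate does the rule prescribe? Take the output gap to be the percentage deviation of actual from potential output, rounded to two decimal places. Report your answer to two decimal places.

Output gap = 100 × (1724.9 − 1715.8) / 1715.8 = 0.53%.
i = 1.60 + 5.10 + 0.76 × (5.10 − 1.70) + 0.69 × 0.53
   = 1.60 + 5.1 + 2.584 + 0.3657 = 9.65

9.65%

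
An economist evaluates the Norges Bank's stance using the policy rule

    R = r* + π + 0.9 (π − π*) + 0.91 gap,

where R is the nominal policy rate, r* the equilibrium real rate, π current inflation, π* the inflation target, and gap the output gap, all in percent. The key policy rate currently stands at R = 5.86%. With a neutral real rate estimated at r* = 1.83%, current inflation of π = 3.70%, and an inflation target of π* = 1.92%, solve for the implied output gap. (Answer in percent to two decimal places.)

-1.40%

0.91 gap = 5.86 − 1.83 − 3.70 − 0.9 × (3.70 − 1.92) = -1.272
gap = -1.272 / 0.91 = -1.40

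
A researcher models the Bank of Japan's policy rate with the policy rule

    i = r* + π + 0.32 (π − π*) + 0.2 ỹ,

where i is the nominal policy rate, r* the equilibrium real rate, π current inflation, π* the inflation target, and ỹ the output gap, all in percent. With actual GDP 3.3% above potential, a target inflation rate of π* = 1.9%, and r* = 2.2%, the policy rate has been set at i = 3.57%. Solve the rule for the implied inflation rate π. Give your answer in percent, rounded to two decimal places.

Output 3.3% above potential → ỹ = 3.3.
Collecting π: i = r* + (1 + 0.32) π − 0.32 π* + 0.2 ỹ
1.32 π = 3.57 − 2.2 + 0.32 × 1.9 − 0.2 × 3.3 = 1.318
π = 1.318 / 1.32 = 1.00

1.00%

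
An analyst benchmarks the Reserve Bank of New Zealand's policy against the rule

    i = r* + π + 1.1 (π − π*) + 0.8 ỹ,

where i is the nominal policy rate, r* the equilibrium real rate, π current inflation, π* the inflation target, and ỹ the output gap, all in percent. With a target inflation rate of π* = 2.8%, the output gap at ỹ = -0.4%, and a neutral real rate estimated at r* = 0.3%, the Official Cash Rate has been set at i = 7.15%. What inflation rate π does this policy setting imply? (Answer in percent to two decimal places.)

Collecting π: i = r* + (1 + 1.1) π − 1.1 π* + 0.8 ỹ
2.1 π = 7.15 − 0.3 + 1.1 × 2.8 − 0.8 × (-0.4) = 10.25
π = 10.25 / 2.1 = 4.88

4.88%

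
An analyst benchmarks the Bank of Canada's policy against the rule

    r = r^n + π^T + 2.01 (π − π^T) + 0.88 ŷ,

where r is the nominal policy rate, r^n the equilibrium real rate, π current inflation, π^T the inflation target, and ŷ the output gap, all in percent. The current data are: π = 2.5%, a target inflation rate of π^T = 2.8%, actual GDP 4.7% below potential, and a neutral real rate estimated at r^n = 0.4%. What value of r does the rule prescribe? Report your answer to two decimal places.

Output 4.7% below potential → ŷ = -4.7.
r = 0.4 + 2.8 + 2.01 × (2.5 − 2.8) + 0.88 × (-4.7)
   = 0.4 + 2.8 − 0.603 − 4.136 = -1.54

-1.54%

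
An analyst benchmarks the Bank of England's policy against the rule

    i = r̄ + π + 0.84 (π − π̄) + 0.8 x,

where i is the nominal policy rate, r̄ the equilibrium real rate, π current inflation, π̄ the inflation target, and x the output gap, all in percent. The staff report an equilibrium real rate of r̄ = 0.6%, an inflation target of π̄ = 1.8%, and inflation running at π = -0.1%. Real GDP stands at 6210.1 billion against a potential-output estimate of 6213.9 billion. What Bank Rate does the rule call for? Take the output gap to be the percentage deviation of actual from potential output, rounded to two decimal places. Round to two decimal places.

Output gap = 100 × (6210.1 − 6213.9) / 6213.9 = -0.06%.
i = 0.60 + (-0.10) + 0.84 × (-0.10 − 1.80) + 0.8 × (-0.06)
   = 0.60 − 0.1 − 1.596 − 0.048 = -1.14

-1.14%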